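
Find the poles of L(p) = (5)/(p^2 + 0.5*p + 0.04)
Set denominator = 0: p^2 + 0.5*p + 0.04 = (p + 0.1)(p + 0.4) = 0 → Poles: -0.1, -0.4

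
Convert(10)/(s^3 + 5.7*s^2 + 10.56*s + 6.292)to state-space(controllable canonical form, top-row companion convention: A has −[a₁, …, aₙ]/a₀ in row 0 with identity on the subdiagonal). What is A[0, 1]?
Reachable canonical form for den = s^3 + 5.7*s^2 + 10.56*s + 6.292: top row of A = -[a₁,a₂,...,aₙ]/a₀, ones on the subdiagonal, zeros elsewhere.
A = [[-5.7, -10.56, -6.292], [1, 0, 0], [0, 1, 0]].
A[0,1] = -10.56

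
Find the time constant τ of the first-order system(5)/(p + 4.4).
First-order system: τ = -1/pole. Pole = -4.4. τ = -1/(-4.4) = 0.2273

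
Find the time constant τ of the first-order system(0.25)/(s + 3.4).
First-order system: τ = -1/pole. Pole = -3.4. τ = -1/(-3.4) = 0.2941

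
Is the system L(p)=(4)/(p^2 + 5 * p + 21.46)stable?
Denominator: p^2 + 5*p + 21.46. Poles: -2.5 + 3.9j, -2.5 - 3.9j. All Re(p)<0: Yes (stable)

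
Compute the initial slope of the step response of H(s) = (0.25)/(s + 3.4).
IVT: y'(0⁺) = lim_{s→∞} s²·Y(s) = lim_{s→∞} s·H(s).
deg(num) = 0, deg(den) = 1, relative degree = 1, so s·H(s) → (leading num)/(leading den) = 0.25/1 = 0.25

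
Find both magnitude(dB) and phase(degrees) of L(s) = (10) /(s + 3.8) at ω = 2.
Substitute s = j*2: L(j2) = 2.06074 - 1.0846j.
|L| = 20*log₁₀(sqrt(Re²+Im²)) = 7.34 dB.
∠L = atan2(Im, Re) = -27.76°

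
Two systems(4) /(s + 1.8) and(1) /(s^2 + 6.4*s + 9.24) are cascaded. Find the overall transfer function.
Series: H = H₁ · H₂ = (n₁·n₂)/(d₁·d₂).
Num: n₁·n₂ = 4. Den: d₁·d₂ = s^3 + 8.2*s^2 + 20.76*s + 16.632.
H(s) = (4)/(s^3 + 8.2*s^2 + 20.76*s + 16.632)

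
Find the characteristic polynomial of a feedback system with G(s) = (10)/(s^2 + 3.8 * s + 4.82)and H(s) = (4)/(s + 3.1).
Characteristic poly = G_den * H_den + G_num * H_num = (s^3 + 6.9*s^2 + 16.6*s + 14.942) + (40) = s^3 + 6.9*s^2 + 16.6*s + 54.942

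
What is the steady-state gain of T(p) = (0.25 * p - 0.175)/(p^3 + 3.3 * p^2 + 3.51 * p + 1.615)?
DC gain = T(0) = num(0)/den(0) = -0.175/1.615 = -0.1084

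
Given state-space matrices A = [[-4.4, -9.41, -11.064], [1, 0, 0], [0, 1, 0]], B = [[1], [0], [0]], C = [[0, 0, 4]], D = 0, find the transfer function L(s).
L(s) = C(sI - A)⁻¹B + D.
Characteristic polynomial det(sI - A) = s^3 + 4.4*s^2 + 9.41*s + 11.064.
Numerator from C·adj(sI-A)·B + D·det(sI-A) = 4.
L(s) = (4)/(s^3 + 4.4*s^2 + 9.41*s + 11.064)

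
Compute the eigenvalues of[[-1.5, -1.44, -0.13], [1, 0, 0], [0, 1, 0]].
Eigenvalues solve det(λI - A) = 0.
Characteristic polynomial: λ^3 + 1.5*λ^2 + 1.44*λ + 0.13 = 0.
Factor: (λ + 0.1)(λ^2 + 1.4*λ + 1.3) = 0.
Roots: -0.1, -0.7 + 0.9j, -0.7 - 0.9j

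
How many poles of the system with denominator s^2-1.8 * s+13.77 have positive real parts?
Poles: 0.9 + 3.6j, 0.9 - 3.6j. RHP poles (Re>0): 2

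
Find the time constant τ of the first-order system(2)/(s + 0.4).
First-order system: τ = -1/pole. Pole = -0.4. τ = -1/(-0.4) = 2.5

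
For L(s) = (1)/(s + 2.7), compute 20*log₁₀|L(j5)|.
Substitute s = j*5: L(j5) = 0.0836172 - 0.154847j.
|L(j5)| = sqrt(Re² + Im²) = 0.176.
20*log₁₀(0.176) = -15.09 dB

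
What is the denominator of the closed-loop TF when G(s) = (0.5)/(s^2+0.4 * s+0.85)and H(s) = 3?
Characteristic poly = G_den * H_den + G_num * H_num = (s^2 + 0.4*s + 0.85) + (1.5) = s^2 + 0.4*s + 2.35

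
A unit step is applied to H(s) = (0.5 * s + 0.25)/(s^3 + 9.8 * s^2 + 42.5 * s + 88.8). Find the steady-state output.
FVT: lim_{t→∞} y(t) = lim_{s→0} s*Y(s) where Y(s) = H(s)/s.
= lim_{s→0} H(s) = H(0) = num(0)/den(0) = 0.25/88.8 = 0.002815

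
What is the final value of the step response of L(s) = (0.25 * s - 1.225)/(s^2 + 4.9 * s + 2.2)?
FVT: lim_{t→∞} y(t) = lim_{s→0} s*Y(s) where Y(s) = L(s)/s.
= lim_{s→0} L(s) = L(0) = num(0)/den(0) = -1.225/2.2 = -0.5568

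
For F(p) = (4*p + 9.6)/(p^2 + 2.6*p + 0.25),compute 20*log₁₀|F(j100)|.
Substitute p = j*100: F(j100) = 7.99739e-05 - 0.0399989j.
|F(j100)| = sqrt(Re² + Im²) = 0.04.
20*log₁₀(0.04) = -27.96 dB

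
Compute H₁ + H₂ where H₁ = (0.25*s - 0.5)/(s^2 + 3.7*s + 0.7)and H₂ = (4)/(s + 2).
Parallel: H = H₁ + H₂ = (n₁·d₂ + n₂·d₁)/(d₁·d₂).
n₁·d₂ = 0.25*s^2 - 1. n₂·d₁ = 4*s^2 + 14.8*s + 2.8. Sum = 4.25*s^2 + 14.8*s + 1.8. d₁·d₂ = s^3 + 5.7*s^2 + 8.1*s + 1.4.
H(s) = (4.25*s^2 + 14.8*s + 1.8)/(s^3 + 5.7*s^2 + 8.1*s + 1.4)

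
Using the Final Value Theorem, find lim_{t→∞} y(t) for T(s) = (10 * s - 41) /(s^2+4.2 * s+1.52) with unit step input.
FVT: lim_{t→∞} y(t) = lim_{s→0} s*Y(s) where Y(s) = T(s)/s.
= lim_{s→0} T(s) = T(0) = num(0)/den(0) = -41/1.52 = -26.97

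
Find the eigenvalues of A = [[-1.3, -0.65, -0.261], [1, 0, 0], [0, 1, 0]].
Eigenvalues solve det(λI - A) = 0.
Characteristic polynomial: λ^3 + 1.3*λ^2 + 0.65*λ + 0.261 = 0.
Factor: (λ + 0.9)(λ^2 + 0.4*λ + 0.29) = 0.
Roots: -0.2 + 0.5j, -0.2 - 0.5j, -0.9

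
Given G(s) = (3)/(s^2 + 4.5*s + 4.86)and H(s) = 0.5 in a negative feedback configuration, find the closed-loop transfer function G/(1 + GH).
Closed-loop T = G/(1+GH).
Numerator: G_num * H_den = 3.
Denominator: G_den * H_den + G_num * H_num = (s^2 + 4.5*s + 4.86) + (1.5) = s^2 + 4.5*s + 6.36.
T(s) = (3)/(s^2 + 4.5*s + 6.36)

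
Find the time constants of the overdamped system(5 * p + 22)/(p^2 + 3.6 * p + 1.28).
Overdamped: real poles at -3.2, -0.4. τ = -1/pole → τ₁ = 0.3125, τ₂ = 2.5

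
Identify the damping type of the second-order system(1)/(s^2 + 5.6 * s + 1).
Standard form: ωn²/(s²+2ζωn·s+ωn²) gives ωn=1, ζ=2.8.
Overdamped (ζ = 2.8 > 1)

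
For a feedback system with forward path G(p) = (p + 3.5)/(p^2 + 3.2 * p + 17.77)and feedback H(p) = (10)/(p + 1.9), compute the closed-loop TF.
Closed-loop T = G/(1+GH).
Numerator: G_num * H_den = p^2 + 5.4*p + 6.65.
Denominator: G_den * H_den + G_num * H_num = (p^3 + 5.1*p^2 + 23.85*p + 33.763) + (10*p + 35) = p^3 + 5.1*p^2 + 33.85*p + 68.763.
T(p) = (p^2 + 5.4*p + 6.65)/(p^3 + 5.1*p^2 + 33.85*p + 68.763)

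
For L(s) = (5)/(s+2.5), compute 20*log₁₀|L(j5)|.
Substitute s = j*5: L(j5) = 0.4 - 0.8j.
|L(j5)| = sqrt(Re² + Im²) = 0.8944.
20*log₁₀(0.8944) = -0.97 dB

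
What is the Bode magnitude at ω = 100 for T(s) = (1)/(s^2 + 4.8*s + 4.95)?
Substitute s = j*100: T(j100) = -9.98193e-05 - 4.7937e-06j.
|T(j100)| = sqrt(Re² + Im²) = 9.993e-05.
20*log₁₀(9.993e-05) = -80.01 dB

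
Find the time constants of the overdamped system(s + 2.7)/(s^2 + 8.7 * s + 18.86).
Overdamped: real poles at -4.6, -4.1. τ = -1/pole → τ₁ = 0.2174, τ₂ = 0.2439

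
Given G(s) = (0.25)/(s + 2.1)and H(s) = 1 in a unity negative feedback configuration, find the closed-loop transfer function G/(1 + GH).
Closed-loop T = G/(1+GH).
Numerator: G_num * H_den = 0.25.
Denominator: G_den * H_den + G_num * H_num = (s + 2.1) + (0.25) = s + 2.35.
T(s) = (0.25)/(s + 2.35)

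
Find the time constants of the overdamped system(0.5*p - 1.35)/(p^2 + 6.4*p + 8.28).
Overdamped: real poles at -4.6, -1.8. τ = -1/pole → τ₁ = 0.2174, τ₂ = 0.5556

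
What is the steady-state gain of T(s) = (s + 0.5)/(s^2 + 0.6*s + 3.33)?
DC gain = T(0) = num(0)/den(0) = 0.5/3.33 = 0.1502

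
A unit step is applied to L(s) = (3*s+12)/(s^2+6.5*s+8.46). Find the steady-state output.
FVT: lim_{t→∞} y(t) = lim_{s→0} s*Y(s) where Y(s) = L(s)/s.
= lim_{s→0} L(s) = L(0) = num(0)/den(0) = 12/8.46 = 1.418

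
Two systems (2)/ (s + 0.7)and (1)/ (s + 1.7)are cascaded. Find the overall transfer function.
Series: H = H₁ · H₂ = (n₁·n₂)/(d₁·d₂).
Num: n₁·n₂ = 2. Den: d₁·d₂ = s^2 + 2.4*s + 1.19.
H(s) = (2)/(s^2 + 2.4*s + 1.19)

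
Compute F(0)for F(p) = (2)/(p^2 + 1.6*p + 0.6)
DC gain = F(0) = num(0)/den(0) = 2/0.6 = 3.333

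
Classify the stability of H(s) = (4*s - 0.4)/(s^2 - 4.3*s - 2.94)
Denominator: s^2 - 4.3*s - 2.94 = (s - 4.9)(s + 0.6). Poles: -0.6, 4.9. Unstable (1 pole(s) in RHP)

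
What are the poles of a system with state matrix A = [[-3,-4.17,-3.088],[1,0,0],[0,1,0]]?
Eigenvalues solve det(λI - A) = 0.
Characteristic polynomial: λ^3 + 3*λ^2 + 4.17*λ + 3.088 = 0.
Factor: (λ + 1.6)(λ^2 + 1.4*λ + 1.93) = 0.
Roots: -0.7 + 1.2j, -0.7 - 1.2j, -1.6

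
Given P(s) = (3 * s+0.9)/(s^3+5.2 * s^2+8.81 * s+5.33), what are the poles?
Set denominator = 0: s^3 + 5.2*s^2 + 8.81*s + 5.33 = (s + 2.6)(s^2 + 2.6*s + 2.05) = 0 → Poles: -1.3 + 0.6j, -1.3 - 0.6j, -2.6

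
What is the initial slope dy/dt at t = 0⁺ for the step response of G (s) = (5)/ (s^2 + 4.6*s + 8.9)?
IVT: y'(0⁺) = lim_{s→∞} s²·Y(s) = lim_{s→∞} s·G(s).
deg(num) = 0, deg(den) = 2, relative degree = 2 ≥ 2, so s·G(s) → 0. Initial slope = 0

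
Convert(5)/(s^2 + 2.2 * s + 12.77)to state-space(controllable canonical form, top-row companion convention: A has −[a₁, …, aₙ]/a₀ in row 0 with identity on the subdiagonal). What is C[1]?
Reachable canonical form: C = numerator coefficients (right-aligned, zero-padded to length n).
num = 5, C = [[0, 5]].
C[1] = 5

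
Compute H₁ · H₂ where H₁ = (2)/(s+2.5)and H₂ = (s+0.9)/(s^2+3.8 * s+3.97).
Series: H = H₁ · H₂ = (n₁·n₂)/(d₁·d₂).
Num: n₁·n₂ = 2*s + 1.8. Den: d₁·d₂ = s^3 + 6.3*s^2 + 13.47*s + 9.925.
H(s) = (2*s + 1.8)/(s^3 + 6.3*s^2 + 13.47*s + 9.925)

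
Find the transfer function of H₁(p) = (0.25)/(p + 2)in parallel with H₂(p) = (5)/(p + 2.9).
Parallel: H = H₁ + H₂ = (n₁·d₂ + n₂·d₁)/(d₁·d₂).
n₁·d₂ = 0.25*p + 0.725. n₂·d₁ = 5*p + 10. Sum = 5.25*p + 10.725. d₁·d₂ = p^2 + 4.9*p + 5.8.
H(p) = (5.25*p + 10.725)/(p^2 + 4.9*p + 5.8)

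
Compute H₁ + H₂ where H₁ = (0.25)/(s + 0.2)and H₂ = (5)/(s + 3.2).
Parallel: H = H₁ + H₂ = (n₁·d₂ + n₂·d₁)/(d₁·d₂).
n₁·d₂ = 0.25*s + 0.8. n₂·d₁ = 5*s + 1. Sum = 5.25*s + 1.8. d₁·d₂ = s^2 + 3.4*s + 0.64.
H(s) = (5.25*s + 1.8)/(s^2 + 3.4*s + 0.64)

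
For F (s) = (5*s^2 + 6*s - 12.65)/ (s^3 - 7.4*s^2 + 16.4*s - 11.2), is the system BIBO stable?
Denominator: s^3 - 7.4*s^2 + 16.4*s - 11.2 = (s - 2)(s - 4)(s - 1.4). Poles: 1.4, 2, 4. All Re(p)<0: No (unstable)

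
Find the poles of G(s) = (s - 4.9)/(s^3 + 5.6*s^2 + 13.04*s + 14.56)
Set denominator = 0: s^3 + 5.6*s^2 + 13.04*s + 14.56 = (s + 2.8)(s^2 + 2.8*s + 5.2) = 0 → Poles: -1.4 + 1.8j, -1.4 - 1.8j, -2.8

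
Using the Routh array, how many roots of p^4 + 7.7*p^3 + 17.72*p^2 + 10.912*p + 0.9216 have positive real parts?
Routh array:
p^4: [1, 17.72, 0.9216]; p^3: [7.7, 10.912]; p^2: [16.3029, 0.9216]; p^1: [10.4767]; p^0: [0.9216]
First column: [1, 7.7, 16.3029, 10.4767, 0.9216]. Sign changes = RHP roots = 0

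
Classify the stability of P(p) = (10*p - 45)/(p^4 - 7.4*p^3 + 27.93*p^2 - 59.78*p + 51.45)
Denominator: p^4 - 7.4*p^3 + 27.93*p^2 - 59.78*p + 51.45 = (p - 2.5)(p - 2.1)(p^2 - 2.8*p + 9.8). Poles: 1.4 + 2.8j, 1.4 - 2.8j, 2.1, 2.5. Unstable (4 pole(s) in RHP)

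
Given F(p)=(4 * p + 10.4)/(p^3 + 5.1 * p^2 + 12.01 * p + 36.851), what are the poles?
Set denominator = 0: p^3 + 5.1*p^2 + 12.01*p + 36.851 = (p + 4.3)(p^2 + 0.8*p + 8.57) = 0 → Poles: -0.4 + 2.9j, -0.4 - 2.9j, -4.3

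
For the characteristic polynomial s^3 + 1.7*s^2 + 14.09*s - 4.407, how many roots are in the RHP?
s^3 + 1.7*s^2 + 14.09*s - 4.407 = (s - 0.3)(s^2 + 2*s + 14.69). Poles: -1 + 3.7j, -1 - 3.7j, 0.3. RHP poles (Re>0): 1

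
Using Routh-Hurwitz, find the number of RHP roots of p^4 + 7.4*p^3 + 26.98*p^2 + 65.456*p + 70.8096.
Routh array:
p^4: [1, 26.98, 70.8096]; p^3: [7.4, 65.456]; p^2: [18.1346, 70.8096]; p^1: [36.5614]; p^0: [70.8096]
First column: [1, 7.4, 18.1346, 36.5614, 70.8096]. Sign changes = RHP roots = 0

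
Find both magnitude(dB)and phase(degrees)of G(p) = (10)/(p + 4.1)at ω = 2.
Substitute p = j*2: G(j2) = 1.97021 - 0.961076j.
|G| = 20*log₁₀(sqrt(Re²+Im²)) = 6.82 dB.
∠G = atan2(Im, Re) = -26.00°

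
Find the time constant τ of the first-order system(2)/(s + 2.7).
First-order system: τ = -1/pole. Pole = -2.7. τ = -1/(-2.7) = 0.3704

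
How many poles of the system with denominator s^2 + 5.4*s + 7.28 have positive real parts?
s^2 + 5.4*s + 7.28 = (s + 2.8)(s + 2.6). Poles: -2.6, -2.8. RHP poles (Re>0): 0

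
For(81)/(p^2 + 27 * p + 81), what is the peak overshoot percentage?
Standard form: ωn²/(p²+2ζωn·p+ωn²) → ωn = 9, ζ = 1.5.
ζ ≥ 1, so the response is non-oscillatory: peak overshoot = 0%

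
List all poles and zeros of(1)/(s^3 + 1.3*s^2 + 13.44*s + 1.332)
Set denominator = 0: s^3 + 1.3*s^2 + 13.44*s + 1.332 = (s + 0.1)(s^2 + 1.2*s + 13.32) = 0 → Poles: -0.1, -0.6 + 3.6j, -0.6 - 3.6j
Numerator is a nonzero constant (1) → Zeros: none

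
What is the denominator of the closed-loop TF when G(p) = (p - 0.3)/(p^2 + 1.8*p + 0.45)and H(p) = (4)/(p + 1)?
Characteristic poly = G_den * H_den + G_num * H_num = (p^3 + 2.8*p^2 + 2.25*p + 0.45) + (4*p - 1.2) = p^3 + 2.8*p^2 + 6.25*p - 0.75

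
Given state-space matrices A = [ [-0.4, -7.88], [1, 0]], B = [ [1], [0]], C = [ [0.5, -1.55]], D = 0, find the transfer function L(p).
L(p) = C(pI - A)⁻¹B + D.
Characteristic polynomial det(pI - A) = p^2 + 0.4*p + 7.88.
Numerator from C·adj(pI-A)·B + D·det(pI-A) = 0.5*p - 1.55.
L(p) = (0.5*p - 1.55)/(p^2 + 0.4*p + 7.88)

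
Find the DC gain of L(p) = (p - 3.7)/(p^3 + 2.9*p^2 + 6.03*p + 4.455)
DC gain = L(0) = num(0)/den(0) = -3.7/4.455 = -0.8305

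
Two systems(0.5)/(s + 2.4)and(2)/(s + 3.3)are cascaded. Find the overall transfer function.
Series: H = H₁ · H₂ = (n₁·n₂)/(d₁·d₂).
Num: n₁·n₂ = 1. Den: d₁·d₂ = s^2 + 5.7*s + 7.92.
H(s) = (1)/(s^2 + 5.7*s + 7.92)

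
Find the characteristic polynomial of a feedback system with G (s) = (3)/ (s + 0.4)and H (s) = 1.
Characteristic poly = G_den * H_den + G_num * H_num = (s + 0.4) + (3) = s + 3.4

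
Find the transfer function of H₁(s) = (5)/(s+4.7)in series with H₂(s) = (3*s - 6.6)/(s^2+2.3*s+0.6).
Series: H = H₁ · H₂ = (n₁·n₂)/(d₁·d₂).
Num: n₁·n₂ = 15*s - 33. Den: d₁·d₂ = s^3 + 7*s^2 + 11.41*s + 2.82.
H(s) = (15*s - 33)/(s^3 + 7*s^2 + 11.41*s + 2.82)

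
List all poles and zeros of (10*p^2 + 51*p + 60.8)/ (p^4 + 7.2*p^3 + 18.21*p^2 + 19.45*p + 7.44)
Set denominator = 0: p^4 + 7.2*p^3 + 18.21*p^2 + 19.45*p + 7.44 = (p + 1.6)(p + 1.5)(p + 3.1)(p + 1) = 0 → Poles: -1, -1.5, -1.6, -3.1
Set numerator = 0: 10*p^2 + 51*p + 60.8 = 10*(p + 3.2)(p + 1.9) = 0 → Zeros: -1.9, -3.2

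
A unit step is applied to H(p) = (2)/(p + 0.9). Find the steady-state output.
FVT: lim_{t→∞} y(t) = lim_{p→0} p*Y(p) where Y(p) = H(p)/p.
= lim_{p→0} H(p) = H(0) = num(0)/den(0) = 2/0.9 = 2.222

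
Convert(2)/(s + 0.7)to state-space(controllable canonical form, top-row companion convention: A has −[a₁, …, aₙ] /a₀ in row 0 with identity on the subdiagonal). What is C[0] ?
Reachable canonical form: C = numerator coefficients (right-aligned, zero-padded to length n).
num = 2, C = [[2]].
C[0] = 2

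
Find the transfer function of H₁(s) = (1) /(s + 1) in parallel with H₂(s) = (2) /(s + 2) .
Parallel: H = H₁ + H₂ = (n₁·d₂ + n₂·d₁)/(d₁·d₂).
n₁·d₂ = s + 2. n₂·d₁ = 2*s + 2. Sum = 3*s + 4. d₁·d₂ = s^2 + 3*s + 2.
H(s) = (3*s + 4)/(s^2 + 3*s + 2)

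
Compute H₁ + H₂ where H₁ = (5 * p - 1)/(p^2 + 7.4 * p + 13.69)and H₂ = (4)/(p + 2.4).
Parallel: H = H₁ + H₂ = (n₁·d₂ + n₂·d₁)/(d₁·d₂).
n₁·d₂ = 5*p^2 + 11*p - 2.4. n₂·d₁ = 4*p^2 + 29.6*p + 54.76. Sum = 9*p^2 + 40.6*p + 52.36. d₁·d₂ = p^3 + 9.8*p^2 + 31.45*p + 32.856.
H(p) = (9*p^2 + 40.6*p + 52.36)/(p^3 + 9.8*p^2 + 31.45*p + 32.856)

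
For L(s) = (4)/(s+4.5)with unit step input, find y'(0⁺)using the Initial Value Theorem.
IVT: y'(0⁺) = lim_{s→∞} s²·Y(s) = lim_{s→∞} s·L(s).
deg(num) = 0, deg(den) = 1, relative degree = 1, so s·L(s) → (leading num)/(leading den) = 4/1 = 4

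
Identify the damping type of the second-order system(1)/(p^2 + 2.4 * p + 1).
Standard form: ωn²/(p²+2ζωn·p+ωn²) gives ωn=1, ζ=1.2.
Overdamped (ζ = 1.2 > 1)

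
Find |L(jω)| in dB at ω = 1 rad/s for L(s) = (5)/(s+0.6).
Substitute s = j*1: L(j1) = 2.20588 - 3.67647j.
|L(j1)| = sqrt(Re² + Im²) = 4.287.
20*log₁₀(4.287) = 12.64 dB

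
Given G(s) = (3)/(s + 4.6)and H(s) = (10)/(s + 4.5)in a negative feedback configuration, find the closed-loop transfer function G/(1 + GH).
Closed-loop T = G/(1+GH).
Numerator: G_num * H_den = 3*s + 13.5.
Denominator: G_den * H_den + G_num * H_num = (s^2 + 9.1*s + 20.7) + (30) = s^2 + 9.1*s + 50.7.
T(s) = (3*s + 13.5)/(s^2 + 9.1*s + 50.7)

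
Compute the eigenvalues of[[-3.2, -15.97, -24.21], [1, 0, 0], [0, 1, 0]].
Eigenvalues solve det(λI - A) = 0.
Characteristic polynomial: λ^3 + 3.2*λ^2 + 15.97*λ + 24.21 = 0.
Factor: (λ + 1.8)(λ^2 + 1.4*λ + 13.45) = 0.
Roots: -0.7 + 3.6j, -0.7 - 3.6j, -1.8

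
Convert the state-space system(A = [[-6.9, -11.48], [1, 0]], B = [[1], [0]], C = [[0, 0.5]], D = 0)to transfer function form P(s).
P(s) = C(sI - A)⁻¹B + D.
Characteristic polynomial det(sI - A) = s^2 + 6.9*s + 11.48.
Numerator from C·adj(sI-A)·B + D·det(sI-A) = 0.5.
P(s) = (0.5)/(s^2 + 6.9*s + 11.48)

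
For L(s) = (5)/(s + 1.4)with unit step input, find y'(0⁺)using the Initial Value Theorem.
IVT: y'(0⁺) = lim_{s→∞} s²·Y(s) = lim_{s→∞} s·L(s).
deg(num) = 0, deg(den) = 1, relative degree = 1, so s·L(s) → (leading num)/(leading den) = 5/1 = 5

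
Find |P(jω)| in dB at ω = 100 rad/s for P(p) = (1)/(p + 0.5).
Substitute p = j*100: P(j100) = 4.99988e-05 - 0.00999975j.
|P(j100)| = sqrt(Re² + Im²) = 0.01.
20*log₁₀(0.01) = -40.00 dB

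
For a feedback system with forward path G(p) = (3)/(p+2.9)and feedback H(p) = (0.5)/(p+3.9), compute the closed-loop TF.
Closed-loop T = G/(1+GH).
Numerator: G_num * H_den = 3*p + 11.7.
Denominator: G_den * H_den + G_num * H_num = (p^2 + 6.8*p + 11.31) + (1.5) = p^2 + 6.8*p + 12.81.
T(p) = (3*p + 11.7)/(p^2 + 6.8*p + 12.81)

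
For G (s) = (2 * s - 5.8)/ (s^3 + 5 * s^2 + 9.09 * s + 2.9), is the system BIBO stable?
Denominator: s^3 + 5*s^2 + 9.09*s + 2.9 = (s + 0.4)(s^2 + 4.6*s + 7.25). Poles: -0.4, -2.3 + 1.4j, -2.3 - 1.4j. All Re(p)<0: Yes (stable)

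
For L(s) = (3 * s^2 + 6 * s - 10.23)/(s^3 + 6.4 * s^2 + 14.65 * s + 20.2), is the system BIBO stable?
Denominator: s^3 + 6.4*s^2 + 14.65*s + 20.2 = (s + 4)(s^2 + 2.4*s + 5.05). Poles: -1.2 + 1.9j, -1.2 - 1.9j, -4. All Re(p)<0: Yes (stable)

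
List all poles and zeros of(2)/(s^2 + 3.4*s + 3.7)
Set denominator = 0: s^2 + 3.4*s + 3.7 = 0 → Poles: -1.7 + 0.9j, -1.7 - 0.9j
Numerator is a nonzero constant (2) → Zeros: none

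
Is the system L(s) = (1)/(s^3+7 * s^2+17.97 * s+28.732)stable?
Denominator: s^3 + 7*s^2 + 17.97*s + 28.732 = (s + 4.4)(s^2 + 2.6*s + 6.53). Poles: -1.3 + 2.2j, -1.3 - 2.2j, -4.4. All Re(p)<0: Yes (stable)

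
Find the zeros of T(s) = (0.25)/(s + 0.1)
Numerator is a nonzero constant (0.25) → Zeros: none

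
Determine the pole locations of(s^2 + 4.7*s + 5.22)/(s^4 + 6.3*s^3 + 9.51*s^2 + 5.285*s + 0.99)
Set denominator = 0: s^4 + 6.3*s^3 + 9.51*s^2 + 5.285*s + 0.99 = (s + 0.9)(s + 0.5)(s + 0.5)(s + 4.4) = 0 → Poles: -0.5, -0.5, -0.9, -4.4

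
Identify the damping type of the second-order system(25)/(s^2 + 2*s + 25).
Standard form: ωn²/(s²+2ζωn·s+ωn²) gives ωn=5, ζ=0.2.
Underdamped (ζ = 0.2 < 1)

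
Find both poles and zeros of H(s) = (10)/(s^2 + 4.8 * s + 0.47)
Set denominator = 0: s^2 + 4.8*s + 0.47 = (s + 0.1)(s + 4.7) = 0 → Poles: -0.1, -4.7
Numerator is a nonzero constant (10) → Zeros: none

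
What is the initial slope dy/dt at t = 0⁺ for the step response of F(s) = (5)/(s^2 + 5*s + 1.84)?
IVT: y'(0⁺) = lim_{s→∞} s²·Y(s) = lim_{s→∞} s·F(s).
deg(num) = 0, deg(den) = 2, relative degree = 2 ≥ 2, so s·F(s) → 0. Initial slope = 0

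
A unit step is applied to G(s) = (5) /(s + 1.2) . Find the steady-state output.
FVT: lim_{t→∞} y(t) = lim_{s→0} s*Y(s) where Y(s) = G(s)/s.
= lim_{s→0} G(s) = G(0) = num(0)/den(0) = 5/1.2 = 4.167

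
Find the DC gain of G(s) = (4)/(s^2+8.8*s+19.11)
DC gain = G(0) = num(0)/den(0) = 4/19.11 = 0.2093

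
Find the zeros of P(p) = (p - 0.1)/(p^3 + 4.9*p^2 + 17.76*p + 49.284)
Set numerator = 0: p - 0.1 = 0 → Zeros: 0.1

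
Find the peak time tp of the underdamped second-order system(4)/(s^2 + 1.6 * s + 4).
Standard form: ωn²/(s²+2ζωn·s+ωn²) → ωn = 2, ζ = 0.4.
ωd = ωn·√(1-ζ²) = 2·√(1-0.4²) = 1.833.
tp = π/ωd = π/1.833 = 1.714 s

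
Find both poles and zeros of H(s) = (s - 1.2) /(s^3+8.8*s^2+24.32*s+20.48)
Set denominator = 0: s^3 + 8.8*s^2 + 24.32*s + 20.48 = (s + 1.6)(s + 3.2)(s + 4) = 0 → Poles: -1.6, -3.2, -4
Set numerator = 0: s - 1.2 = 0 → Zeros: 1.2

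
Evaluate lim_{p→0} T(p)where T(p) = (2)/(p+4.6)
DC gain = T(0) = num(0)/den(0) = 2/4.6 = 0.4348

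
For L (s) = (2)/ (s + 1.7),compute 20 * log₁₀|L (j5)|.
Substitute s = j*5: L(j5) = 0.121907 - 0.358551j.
|L(j5)| = sqrt(Re² + Im²) = 0.3787.
20*log₁₀(0.3787) = -8.43 dB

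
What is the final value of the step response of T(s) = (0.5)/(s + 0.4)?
FVT: lim_{t→∞} y(t) = lim_{s→0} s*Y(s) where Y(s) = T(s)/s.
= lim_{s→0} T(s) = T(0) = num(0)/den(0) = 0.5/0.4 = 1.25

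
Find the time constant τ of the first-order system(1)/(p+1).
First-order system: τ = -1/pole. Pole = -1. τ = -1/(-1) = 1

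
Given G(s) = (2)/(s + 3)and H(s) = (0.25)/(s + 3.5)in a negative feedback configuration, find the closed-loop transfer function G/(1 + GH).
Closed-loop T = G/(1+GH).
Numerator: G_num * H_den = 2*s + 7.
Denominator: G_den * H_den + G_num * H_num = (s^2 + 6.5*s + 10.5) + (0.5) = s^2 + 6.5*s + 11.
T(s) = (2*s + 7)/(s^2 + 6.5*s + 11)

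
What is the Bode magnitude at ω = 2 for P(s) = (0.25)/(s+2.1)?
Substitute s = j*2: P(j2) = 0.0624257 - 0.059453j.
|P(j2)| = sqrt(Re² + Im²) = 0.08621.
20*log₁₀(0.08621) = -21.29 dB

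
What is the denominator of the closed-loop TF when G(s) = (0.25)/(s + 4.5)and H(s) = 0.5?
Characteristic poly = G_den * H_den + G_num * H_num = (s + 4.5) + (0.125) = s + 4.625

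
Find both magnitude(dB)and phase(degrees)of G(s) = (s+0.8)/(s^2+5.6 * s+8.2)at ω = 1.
Substitute s = j*1: G(j1) = 0.136538 + 0.0326923j.
|G| = 20*log₁₀(sqrt(Re²+Im²)) = -17.05 dB.
∠G = atan2(Im, Re) = 13.47°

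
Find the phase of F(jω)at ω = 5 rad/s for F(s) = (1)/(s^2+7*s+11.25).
Substitute s = j*5: F(j5) = -0.00972376 - 0.0247514j.
∠F(j5) = atan2(Im, Re) = atan2(-0.0247514, -0.00972376) = -111.45°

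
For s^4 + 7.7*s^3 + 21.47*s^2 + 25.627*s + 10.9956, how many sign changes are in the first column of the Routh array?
Routh array:
s^4: [1, 21.47, 10.9956]; s^3: [7.7, 25.627]; s^2: [18.1418, 10.9956]; s^1: [20.9601]; s^0: [10.9956]
First column: [1, 7.7, 18.1418, 20.9601, 10.9956]. Sign changes = 0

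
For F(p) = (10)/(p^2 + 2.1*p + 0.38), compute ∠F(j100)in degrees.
Substitute p = j*100: F(j100) = -0.000999597 - 2.09923e-05j.
∠F(j100) = atan2(Im, Re) = atan2(-2.09923e-05, -0.000999597) = -178.80°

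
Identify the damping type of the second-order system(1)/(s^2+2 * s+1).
Standard form: ωn²/(s²+2ζωn·s+ωn²) gives ωn=1, ζ=1.
Critically damped (ζ = 1)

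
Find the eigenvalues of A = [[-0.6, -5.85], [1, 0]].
Eigenvalues solve det(λI - A) = 0.
Characteristic polynomial: λ^2 + 0.6*λ + 5.85 = 0.
Roots: -0.3 + 2.4j, -0.3 - 2.4j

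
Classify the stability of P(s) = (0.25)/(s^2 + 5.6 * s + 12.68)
Denominator: s^2 + 5.6*s + 12.68. Poles: -2.8 + 2.2j, -2.8 - 2.2j. Stable (all poles in LHP)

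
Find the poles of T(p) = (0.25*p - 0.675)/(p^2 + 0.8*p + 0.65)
Set denominator = 0: p^2 + 0.8*p + 0.65 = 0 → Poles: -0.4 + 0.7j, -0.4 - 0.7j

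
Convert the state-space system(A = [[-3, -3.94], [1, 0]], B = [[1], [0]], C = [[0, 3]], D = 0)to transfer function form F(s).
F(s) = C(sI - A)⁻¹B + D.
Characteristic polynomial det(sI - A) = s^2 + 3*s + 3.94.
Numerator from C·adj(sI-A)·B + D·det(sI-A) = 3.
F(s) = (3)/(s^2 + 3*s + 3.94)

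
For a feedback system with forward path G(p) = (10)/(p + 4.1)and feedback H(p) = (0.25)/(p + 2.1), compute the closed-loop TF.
Closed-loop T = G/(1+GH).
Numerator: G_num * H_den = 10*p + 21.
Denominator: G_den * H_den + G_num * H_num = (p^2 + 6.2*p + 8.61) + (2.5) = p^2 + 6.2*p + 11.11.
T(p) = (10*p + 21)/(p^2 + 6.2*p + 11.11)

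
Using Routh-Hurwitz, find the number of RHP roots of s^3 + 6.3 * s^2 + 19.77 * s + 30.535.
Routh array:
s^3: [1, 19.77]; s^2: [6.3, 30.535]; s^1: [14.9232]; s^0: [30.535]
First column: [1, 6.3, 14.9232, 30.535]. Sign changes = RHP roots = 0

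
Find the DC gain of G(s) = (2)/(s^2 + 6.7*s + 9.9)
DC gain = G(0) = num(0)/den(0) = 2/9.9 = 0.202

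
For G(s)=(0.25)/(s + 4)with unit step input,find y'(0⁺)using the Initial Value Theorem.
IVT: y'(0⁺) = lim_{s→∞} s²·Y(s) = lim_{s→∞} s·G(s).
deg(num) = 0, deg(den) = 1, relative degree = 1, so s·G(s) → (leading num)/(leading den) = 0.25/1 = 0.25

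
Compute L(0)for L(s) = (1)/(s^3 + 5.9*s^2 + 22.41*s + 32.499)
DC gain = L(0) = num(0)/den(0) = 1/32.499 = 0.03077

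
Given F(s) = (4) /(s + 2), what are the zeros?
Numerator is a nonzero constant (4) → Zeros: none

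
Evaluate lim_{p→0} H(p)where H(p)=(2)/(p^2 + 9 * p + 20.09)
DC gain = H(0) = num(0)/den(0) = 2/20.09 = 0.09955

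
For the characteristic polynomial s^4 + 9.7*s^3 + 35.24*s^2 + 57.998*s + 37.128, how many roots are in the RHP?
s^4 + 9.7*s^3 + 35.24*s^2 + 57.998*s + 37.128 = (s + 3.5)(s + 2.4)(s^2 + 3.8*s + 4.42). Poles: -1.9 + 0.9j, -1.9 - 0.9j, -2.4, -3.5. RHP poles (Re>0): 0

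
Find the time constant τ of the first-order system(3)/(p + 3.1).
First-order system: τ = -1/pole. Pole = -3.1. τ = -1/(-3.1) = 0.3226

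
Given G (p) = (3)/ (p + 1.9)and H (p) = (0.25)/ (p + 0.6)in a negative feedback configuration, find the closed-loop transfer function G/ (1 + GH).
Closed-loop T = G/(1+GH).
Numerator: G_num * H_den = 3*p + 1.8.
Denominator: G_den * H_den + G_num * H_num = (p^2 + 2.5*p + 1.14) + (0.75) = p^2 + 2.5*p + 1.89.
T(p) = (3*p + 1.8)/(p^2 + 2.5*p + 1.89)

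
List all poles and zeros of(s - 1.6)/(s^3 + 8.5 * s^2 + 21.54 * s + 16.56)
Set denominator = 0: s^3 + 8.5*s^2 + 21.54*s + 16.56 = (s + 2.4)(s + 1.5)(s + 4.6) = 0 → Poles: -1.5, -2.4, -4.6
Set numerator = 0: s - 1.6 = 0 → Zeros: 1.6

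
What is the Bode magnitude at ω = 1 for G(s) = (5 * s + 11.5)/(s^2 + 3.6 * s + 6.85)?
Substitute s = j*1: G(j1) = 1.80734 - 0.257511j.
|G(j1)| = sqrt(Re² + Im²) = 1.826.
20*log₁₀(1.826) = 5.23 dB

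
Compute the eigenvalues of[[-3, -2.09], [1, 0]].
Eigenvalues solve det(λI - A) = 0.
Characteristic polynomial: λ^2 + 3*λ + 2.09 = 0.
Factor: (λ + 1.1)(λ + 1.9) = 0.
Roots: -1.1, -1.9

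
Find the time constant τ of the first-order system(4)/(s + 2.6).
First-order system: τ = -1/pole. Pole = -2.6. τ = -1/(-2.6) = 0.3846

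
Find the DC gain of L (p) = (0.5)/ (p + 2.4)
DC gain = L(0) = num(0)/den(0) = 0.5/2.4 = 0.2083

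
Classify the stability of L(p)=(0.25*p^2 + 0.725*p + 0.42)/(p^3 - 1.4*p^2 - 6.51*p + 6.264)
Denominator: p^3 - 1.4*p^2 - 6.51*p + 6.264 = (p - 2.9)(p - 0.9)(p + 2.4). Poles: -2.4, 0.9, 2.9. Unstable (2 pole(s) in RHP)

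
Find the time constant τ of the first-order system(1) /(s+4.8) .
First-order system: τ = -1/pole. Pole = -4.8. τ = -1/(-4.8) = 0.2083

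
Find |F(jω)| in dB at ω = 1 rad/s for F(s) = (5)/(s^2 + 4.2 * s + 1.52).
Substitute s = j*1: F(j1) = 0.145167 - 1.1725j.
|F(j1)| = sqrt(Re² + Im²) = 1.181.
20*log₁₀(1.181) = 1.45 dB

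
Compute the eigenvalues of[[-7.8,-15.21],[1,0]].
Eigenvalues solve det(λI - A) = 0.
Characteristic polynomial: λ^2 + 7.8*λ + 15.21 = 0.
Factor: (λ + 3.9)(λ + 3.9) = 0.
Roots: -3.9, -3.9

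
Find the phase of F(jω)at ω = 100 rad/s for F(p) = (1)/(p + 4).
Substitute p = j*100: F(j100) = 0.000399361 - 0.00998403j.
∠F(j100) = atan2(Im, Re) = atan2(-0.00998403, 0.000399361) = -87.71°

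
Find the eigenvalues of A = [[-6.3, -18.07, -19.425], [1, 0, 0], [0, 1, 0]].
Eigenvalues solve det(λI - A) = 0.
Characteristic polynomial: λ^3 + 6.3*λ^2 + 18.07*λ + 19.425 = 0.
Factor: (λ + 2.1)(λ^2 + 4.2*λ + 9.25) = 0.
Roots: -2.1, -2.1 + 2.2j, -2.1 - 2.2j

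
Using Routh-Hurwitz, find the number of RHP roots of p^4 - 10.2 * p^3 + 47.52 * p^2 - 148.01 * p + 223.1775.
Routh array:
p^4: [1, 47.52, 223.1775]; p^3: [-10.2, -148.01]; p^2: [33.0092, 223.1775]; p^1: [-79.0471]; p^0: [223.1775]
First column: [1, -10.2, 33.0092, -79.0471, 223.1775]. Sign changes = RHP roots = 4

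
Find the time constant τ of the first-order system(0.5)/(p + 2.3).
First-order system: τ = -1/pole. Pole = -2.3. τ = -1/(-2.3) = 0.4348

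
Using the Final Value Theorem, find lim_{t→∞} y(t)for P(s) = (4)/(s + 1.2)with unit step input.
FVT: lim_{t→∞} y(t) = lim_{s→0} s*Y(s) where Y(s) = P(s)/s.
= lim_{s→0} P(s) = P(0) = num(0)/den(0) = 4/1.2 = 3.333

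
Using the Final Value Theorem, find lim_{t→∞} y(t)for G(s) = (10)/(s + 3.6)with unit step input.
FVT: lim_{t→∞} y(t) = lim_{s→0} s*Y(s) where Y(s) = G(s)/s.
= lim_{s→0} G(s) = G(0) = num(0)/den(0) = 10/3.6 = 2.778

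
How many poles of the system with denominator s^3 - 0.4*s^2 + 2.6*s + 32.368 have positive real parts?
s^3 - 0.4*s^2 + 2.6*s + 32.368 = (s + 2.8)(s^2 - 3.2*s + 11.56). Poles: -2.8, 1.6 + 3j, 1.6 - 3j. RHP poles (Re>0): 2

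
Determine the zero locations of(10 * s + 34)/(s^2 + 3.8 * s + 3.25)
Set numerator = 0: 10*s + 34 = 0 → Zeros: -3.4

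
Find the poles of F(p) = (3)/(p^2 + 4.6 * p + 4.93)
Set denominator = 0: p^2 + 4.6*p + 4.93 = (p + 2.9)(p + 1.7) = 0 → Poles: -1.7, -2.9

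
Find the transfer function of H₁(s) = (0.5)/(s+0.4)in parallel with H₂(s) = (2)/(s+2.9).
Parallel: H = H₁ + H₂ = (n₁·d₂ + n₂·d₁)/(d₁·d₂).
n₁·d₂ = 0.5*s + 1.45. n₂·d₁ = 2*s + 0.8. Sum = 2.5*s + 2.25. d₁·d₂ = s^2 + 3.3*s + 1.16.
H(s) = (2.5*s + 2.25)/(s^2 + 3.3*s + 1.16)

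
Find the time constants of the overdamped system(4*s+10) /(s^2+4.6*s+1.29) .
Overdamped: real poles at -0.3, -4.3. τ = -1/pole → τ₁ = 3.333, τ₂ = 0.2326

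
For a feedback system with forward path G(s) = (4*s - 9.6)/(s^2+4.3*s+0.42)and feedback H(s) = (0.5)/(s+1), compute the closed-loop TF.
Closed-loop T = G/(1+GH).
Numerator: G_num * H_den = 4*s^2 - 5.6*s - 9.6.
Denominator: G_den * H_den + G_num * H_num = (s^3 + 5.3*s^2 + 4.72*s + 0.42) + (2*s - 4.8) = s^3 + 5.3*s^2 + 6.72*s - 4.38.
T(s) = (4*s^2 - 5.6*s - 9.6)/(s^3 + 5.3*s^2 + 6.72*s - 4.38)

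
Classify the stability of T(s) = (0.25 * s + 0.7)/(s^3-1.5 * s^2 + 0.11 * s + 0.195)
Denominator: s^3 - 1.5*s^2 + 0.11*s + 0.195 = (s - 1.3)(s - 0.5)(s + 0.3). Poles: -0.3, 0.5, 1.3. Unstable (2 pole(s) in RHP)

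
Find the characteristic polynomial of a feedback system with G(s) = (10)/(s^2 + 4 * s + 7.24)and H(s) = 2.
Characteristic poly = G_den * H_den + G_num * H_num = (s^2 + 4*s + 7.24) + (20) = s^2 + 4*s + 27.24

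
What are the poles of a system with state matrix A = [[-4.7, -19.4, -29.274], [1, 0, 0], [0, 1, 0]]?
Eigenvalues solve det(λI - A) = 0.
Characteristic polynomial: λ^3 + 4.7*λ^2 + 19.4*λ + 29.274 = 0.
Factor: (λ + 2.1)(λ^2 + 2.6*λ + 13.94) = 0.
Roots: -1.3 + 3.5j, -1.3 - 3.5j, -2.1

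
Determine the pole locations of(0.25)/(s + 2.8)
Set denominator = 0: s + 2.8 = 0 → Poles: -2.8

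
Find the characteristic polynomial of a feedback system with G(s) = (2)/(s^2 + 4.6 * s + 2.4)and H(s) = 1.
Characteristic poly = G_den * H_den + G_num * H_num = (s^2 + 4.6*s + 2.4) + (2) = s^2 + 4.6*s + 4.4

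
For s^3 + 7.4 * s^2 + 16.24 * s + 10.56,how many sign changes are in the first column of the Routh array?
Routh array:
s^3: [1, 16.24]; s^2: [7.4, 10.56]; s^1: [14.813]; s^0: [10.56]
First column: [1, 7.4, 14.813, 10.56]. Sign changes = 0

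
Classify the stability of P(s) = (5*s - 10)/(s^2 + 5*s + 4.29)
Denominator: s^2 + 5*s + 4.29 = (s + 3.9)(s + 1.1). Poles: -1.1, -3.9. Stable (all poles in LHP)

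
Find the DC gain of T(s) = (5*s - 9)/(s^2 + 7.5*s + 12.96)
DC gain = T(0) = num(0)/den(0) = -9/12.96 = -0.6944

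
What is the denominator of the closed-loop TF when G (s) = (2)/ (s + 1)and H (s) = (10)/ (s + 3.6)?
Characteristic poly = G_den * H_den + G_num * H_num = (s^2 + 4.6*s + 3.6) + (20) = s^2 + 4.6*s + 23.6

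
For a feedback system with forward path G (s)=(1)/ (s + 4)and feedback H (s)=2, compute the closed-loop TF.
Closed-loop T = G/(1+GH).
Numerator: G_num * H_den = 1.
Denominator: G_den * H_den + G_num * H_num = (s + 4) + (2) = s + 6.
T(s) = (1)/(s + 6)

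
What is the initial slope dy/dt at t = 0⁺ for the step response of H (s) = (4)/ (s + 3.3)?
IVT: y'(0⁺) = lim_{s→∞} s²·Y(s) = lim_{s→∞} s·H(s).
deg(num) = 0, deg(den) = 1, relative degree = 1, so s·H(s) → (leading num)/(leading den) = 4/1 = 4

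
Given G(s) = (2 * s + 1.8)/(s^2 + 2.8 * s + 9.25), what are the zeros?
Set numerator = 0: 2*s + 1.8 = 0 → Zeros: -0.9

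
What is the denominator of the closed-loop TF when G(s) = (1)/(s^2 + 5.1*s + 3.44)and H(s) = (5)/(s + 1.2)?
Characteristic poly = G_den * H_den + G_num * H_num = (s^3 + 6.3*s^2 + 9.56*s + 4.128) + (5) = s^3 + 6.3*s^2 + 9.56*s + 9.128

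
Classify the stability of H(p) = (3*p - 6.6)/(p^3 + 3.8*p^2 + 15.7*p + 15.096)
Denominator: p^3 + 3.8*p^2 + 15.7*p + 15.096 = (p + 1.2)(p^2 + 2.6*p + 12.58). Poles: -1.2, -1.3 + 3.3j, -1.3 - 3.3j. Stable (all poles in LHP)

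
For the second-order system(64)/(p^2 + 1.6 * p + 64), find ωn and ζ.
Standard form: ωn²/(p²+2ζωn·p+ωn²).
const=64=ωn² → ωn=8, p coeff=1.6=2ζωn → ζ=0.1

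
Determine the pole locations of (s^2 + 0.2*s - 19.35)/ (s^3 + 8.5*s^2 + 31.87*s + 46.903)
Set denominator = 0: s^3 + 8.5*s^2 + 31.87*s + 46.903 = (s + 3.1)(s^2 + 5.4*s + 15.13) = 0 → Poles: -2.7 + 2.8j, -2.7 - 2.8j, -3.1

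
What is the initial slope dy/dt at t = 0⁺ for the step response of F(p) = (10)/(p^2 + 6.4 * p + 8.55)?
IVT: y'(0⁺) = lim_{p→∞} p²·Y(p) = lim_{p→∞} p·F(p).
deg(num) = 0, deg(den) = 2, relative degree = 2 ≥ 2, so p·F(p) → 0. Initial slope = 0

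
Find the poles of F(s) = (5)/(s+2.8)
Set denominator = 0: s + 2.8 = 0 → Poles: -2.8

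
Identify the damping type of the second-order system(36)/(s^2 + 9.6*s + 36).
Standard form: ωn²/(s²+2ζωn·s+ωn²) gives ωn=6, ζ=0.8.
Underdamped (ζ = 0.8 < 1)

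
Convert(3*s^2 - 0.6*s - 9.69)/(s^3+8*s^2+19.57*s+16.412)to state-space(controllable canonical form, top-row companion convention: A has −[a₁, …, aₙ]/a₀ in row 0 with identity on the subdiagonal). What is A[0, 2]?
Reachable canonical form for den = s^3 + 8*s^2 + 19.57*s + 16.412: top row of A = -[a₁,a₂,...,aₙ]/a₀, ones on the subdiagonal, zeros elsewhere.
A = [[-8, -19.57, -16.412], [1, 0, 0], [0, 1, 0]].
A[0,2] = -16.412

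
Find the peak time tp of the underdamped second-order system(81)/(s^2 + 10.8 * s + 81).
Standard form: ωn²/(s²+2ζωn·s+ωn²) → ωn = 9, ζ = 0.6.
ωd = ωn·√(1-ζ²) = 9·√(1-0.6²) = 7.2.
tp = π/ωd = π/7.2 = 0.4363 s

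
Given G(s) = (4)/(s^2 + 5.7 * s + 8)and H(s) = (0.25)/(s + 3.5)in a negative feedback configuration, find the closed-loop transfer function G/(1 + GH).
Closed-loop T = G/(1+GH).
Numerator: G_num * H_den = 4*s + 14.
Denominator: G_den * H_den + G_num * H_num = (s^3 + 9.2*s^2 + 27.95*s + 28) + (1) = s^3 + 9.2*s^2 + 27.95*s + 29.
T(s) = (4*s + 14)/(s^3 + 9.2*s^2 + 27.95*s + 29)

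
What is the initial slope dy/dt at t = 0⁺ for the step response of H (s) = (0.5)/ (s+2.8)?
IVT: y'(0⁺) = lim_{s→∞} s²·Y(s) = lim_{s→∞} s·H(s).
deg(num) = 0, deg(den) = 1, relative degree = 1, so s·H(s) → (leading num)/(leading den) = 0.5/1 = 0.5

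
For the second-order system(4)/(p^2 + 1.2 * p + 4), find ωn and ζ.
Standard form: ωn²/(p²+2ζωn·p+ωn²).
const=4=ωn² → ωn=2, p coeff=1.2=2ζωn → ζ=0.3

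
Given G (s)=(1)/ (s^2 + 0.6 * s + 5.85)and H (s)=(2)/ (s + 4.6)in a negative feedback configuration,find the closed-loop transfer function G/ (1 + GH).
Closed-loop T = G/(1+GH).
Numerator: G_num * H_den = s + 4.6.
Denominator: G_den * H_den + G_num * H_num = (s^3 + 5.2*s^2 + 8.61*s + 26.91) + (2) = s^3 + 5.2*s^2 + 8.61*s + 28.91.
T(s) = (s + 4.6)/(s^3 + 5.2*s^2 + 8.61*s + 28.91)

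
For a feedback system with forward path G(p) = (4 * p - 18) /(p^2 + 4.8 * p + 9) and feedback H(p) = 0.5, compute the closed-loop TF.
Closed-loop T = G/(1+GH).
Numerator: G_num * H_den = 4*p - 18.
Denominator: G_den * H_den + G_num * H_num = (p^2 + 4.8*p + 9) + (2*p - 9) = p^2 + 6.8*p.
T(p) = (4*p - 18)/(p^2 + 6.8*p)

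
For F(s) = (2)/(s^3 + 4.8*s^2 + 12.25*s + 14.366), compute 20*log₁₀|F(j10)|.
Substitute s = j*10: F(j10) = -0.000943705 + 0.00177844j.
|F(j10)| = sqrt(Re² + Im²) = 0.002013.
20*log₁₀(0.002013) = -53.92 dB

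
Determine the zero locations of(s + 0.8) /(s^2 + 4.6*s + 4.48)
Set numerator = 0: s + 0.8 = 0 → Zeros: -0.8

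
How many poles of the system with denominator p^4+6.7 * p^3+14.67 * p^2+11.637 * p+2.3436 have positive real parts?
p^4 + 6.7*p^3 + 14.67*p^2 + 11.637*p + 2.3436 = (p + 2.1)(p + 3.1)(p + 1.2)(p + 0.3). Poles: -0.3, -1.2, -2.1, -3.1. RHP poles (Re>0): 0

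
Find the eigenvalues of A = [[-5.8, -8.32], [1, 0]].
Eigenvalues solve det(λI - A) = 0.
Characteristic polynomial: λ^2 + 5.8*λ + 8.32 = 0.
Factor: (λ + 2.6)(λ + 3.2) = 0.
Roots: -2.6, -3.2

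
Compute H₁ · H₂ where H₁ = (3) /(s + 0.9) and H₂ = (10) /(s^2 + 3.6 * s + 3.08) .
Series: H = H₁ · H₂ = (n₁·n₂)/(d₁·d₂).
Num: n₁·n₂ = 30. Den: d₁·d₂ = s^3 + 4.5*s^2 + 6.32*s + 2.772.
H(s) = (30)/(s^3 + 4.5*s^2 + 6.32*s + 2.772)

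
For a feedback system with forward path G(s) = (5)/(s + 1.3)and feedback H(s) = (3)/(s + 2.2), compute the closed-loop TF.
Closed-loop T = G/(1+GH).
Numerator: G_num * H_den = 5*s + 11.
Denominator: G_den * H_den + G_num * H_num = (s^2 + 3.5*s + 2.86) + (15) = s^2 + 3.5*s + 17.86.
T(s) = (5*s + 11)/(s^2 + 3.5*s + 17.86)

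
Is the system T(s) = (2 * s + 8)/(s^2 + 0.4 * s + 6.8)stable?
Denominator: s^2 + 0.4*s + 6.8. Poles: -0.2 + 2.6j, -0.2 - 2.6j. All Re(p)<0: Yes (stable)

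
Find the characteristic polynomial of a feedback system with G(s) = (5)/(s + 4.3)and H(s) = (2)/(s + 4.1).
Characteristic poly = G_den * H_den + G_num * H_num = (s^2 + 8.4*s + 17.63) + (10) = s^2 + 8.4*s + 27.63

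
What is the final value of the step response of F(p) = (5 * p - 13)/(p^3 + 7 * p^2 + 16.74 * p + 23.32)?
FVT: lim_{t→∞} y(t) = lim_{p→0} p*Y(p) where Y(p) = F(p)/p.
= lim_{p→0} F(p) = F(0) = num(0)/den(0) = -13/23.32 = -0.5575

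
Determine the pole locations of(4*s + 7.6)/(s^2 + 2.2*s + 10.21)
Set denominator = 0: s^2 + 2.2*s + 10.21 = 0 → Poles: -1.1 + 3j, -1.1 - 3j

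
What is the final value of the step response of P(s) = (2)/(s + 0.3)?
FVT: lim_{t→∞} y(t) = lim_{s→0} s*Y(s) where Y(s) = P(s)/s.
= lim_{s→0} P(s) = P(0) = num(0)/den(0) = 2/0.3 = 6.667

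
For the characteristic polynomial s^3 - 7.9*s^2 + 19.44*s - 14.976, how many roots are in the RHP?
s^3 - 7.9*s^2 + 19.44*s - 14.976 = (s - 3.9)(s - 2.4)(s - 1.6). Poles: 1.6, 2.4, 3.9. RHP poles (Re>0): 3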